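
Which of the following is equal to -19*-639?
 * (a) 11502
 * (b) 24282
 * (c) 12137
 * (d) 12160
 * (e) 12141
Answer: e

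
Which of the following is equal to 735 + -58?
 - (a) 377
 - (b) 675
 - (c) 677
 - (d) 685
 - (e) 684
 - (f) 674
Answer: c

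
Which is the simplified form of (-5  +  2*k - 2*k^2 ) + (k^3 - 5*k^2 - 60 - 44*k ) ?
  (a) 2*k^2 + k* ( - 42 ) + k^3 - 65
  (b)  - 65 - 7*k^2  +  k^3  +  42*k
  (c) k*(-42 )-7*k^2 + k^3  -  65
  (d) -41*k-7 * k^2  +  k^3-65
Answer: c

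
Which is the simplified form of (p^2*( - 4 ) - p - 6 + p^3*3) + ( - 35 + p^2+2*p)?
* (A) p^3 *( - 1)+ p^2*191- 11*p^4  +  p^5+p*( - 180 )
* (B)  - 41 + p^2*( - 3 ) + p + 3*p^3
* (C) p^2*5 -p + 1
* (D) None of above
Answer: B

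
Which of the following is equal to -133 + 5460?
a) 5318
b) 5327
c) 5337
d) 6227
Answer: b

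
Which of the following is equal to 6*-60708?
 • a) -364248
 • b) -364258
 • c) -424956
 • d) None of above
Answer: a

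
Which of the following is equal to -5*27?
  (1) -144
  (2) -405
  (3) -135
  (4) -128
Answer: 3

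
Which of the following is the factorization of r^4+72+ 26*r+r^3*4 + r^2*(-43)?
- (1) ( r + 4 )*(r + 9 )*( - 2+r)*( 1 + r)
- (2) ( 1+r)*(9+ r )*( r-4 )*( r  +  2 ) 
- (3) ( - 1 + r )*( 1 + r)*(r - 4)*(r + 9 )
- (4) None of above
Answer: 4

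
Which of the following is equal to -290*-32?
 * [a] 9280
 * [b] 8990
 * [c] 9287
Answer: a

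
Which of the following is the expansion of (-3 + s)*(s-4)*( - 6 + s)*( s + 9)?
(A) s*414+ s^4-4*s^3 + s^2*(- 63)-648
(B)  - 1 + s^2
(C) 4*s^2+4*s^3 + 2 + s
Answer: A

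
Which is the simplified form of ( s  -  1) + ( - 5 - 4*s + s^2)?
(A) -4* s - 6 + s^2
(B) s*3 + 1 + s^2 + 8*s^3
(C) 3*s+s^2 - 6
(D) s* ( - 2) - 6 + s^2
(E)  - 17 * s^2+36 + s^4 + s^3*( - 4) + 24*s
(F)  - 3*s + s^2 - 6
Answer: F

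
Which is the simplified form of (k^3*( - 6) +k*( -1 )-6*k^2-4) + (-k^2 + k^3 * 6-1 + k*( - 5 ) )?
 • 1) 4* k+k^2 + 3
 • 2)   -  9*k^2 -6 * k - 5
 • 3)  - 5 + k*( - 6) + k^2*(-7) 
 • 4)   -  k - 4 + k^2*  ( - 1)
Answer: 3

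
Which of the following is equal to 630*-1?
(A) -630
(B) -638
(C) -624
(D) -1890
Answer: A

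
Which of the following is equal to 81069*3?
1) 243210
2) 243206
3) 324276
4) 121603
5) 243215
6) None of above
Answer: 6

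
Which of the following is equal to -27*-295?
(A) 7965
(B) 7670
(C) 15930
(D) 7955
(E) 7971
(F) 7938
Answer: A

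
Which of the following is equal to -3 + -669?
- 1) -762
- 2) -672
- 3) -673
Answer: 2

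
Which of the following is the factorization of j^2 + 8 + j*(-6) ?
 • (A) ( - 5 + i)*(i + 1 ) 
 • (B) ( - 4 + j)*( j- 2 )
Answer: B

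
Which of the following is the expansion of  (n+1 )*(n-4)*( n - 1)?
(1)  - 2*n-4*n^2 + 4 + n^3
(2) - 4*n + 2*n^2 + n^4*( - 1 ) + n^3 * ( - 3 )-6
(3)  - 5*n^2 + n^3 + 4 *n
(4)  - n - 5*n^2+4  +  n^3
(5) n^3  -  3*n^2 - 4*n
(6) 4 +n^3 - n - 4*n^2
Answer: 6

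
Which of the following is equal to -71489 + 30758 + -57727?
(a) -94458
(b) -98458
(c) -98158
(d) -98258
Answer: b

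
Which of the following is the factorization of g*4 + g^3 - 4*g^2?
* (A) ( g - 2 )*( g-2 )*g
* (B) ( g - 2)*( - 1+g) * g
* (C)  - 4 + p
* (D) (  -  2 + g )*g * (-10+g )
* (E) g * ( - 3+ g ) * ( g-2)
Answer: A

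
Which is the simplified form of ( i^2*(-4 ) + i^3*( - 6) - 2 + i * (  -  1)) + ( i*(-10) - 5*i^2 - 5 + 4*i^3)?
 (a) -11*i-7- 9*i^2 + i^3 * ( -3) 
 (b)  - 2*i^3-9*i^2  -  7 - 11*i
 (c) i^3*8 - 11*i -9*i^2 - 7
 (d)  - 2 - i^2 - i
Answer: b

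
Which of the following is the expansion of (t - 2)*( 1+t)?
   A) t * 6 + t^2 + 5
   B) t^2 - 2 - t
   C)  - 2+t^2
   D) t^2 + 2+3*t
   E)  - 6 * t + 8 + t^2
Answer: B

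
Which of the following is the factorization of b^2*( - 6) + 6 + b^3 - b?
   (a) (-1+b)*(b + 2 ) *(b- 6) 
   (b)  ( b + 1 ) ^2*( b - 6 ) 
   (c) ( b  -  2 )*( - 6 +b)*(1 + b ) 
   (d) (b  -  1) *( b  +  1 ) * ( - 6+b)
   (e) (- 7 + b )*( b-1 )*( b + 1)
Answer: d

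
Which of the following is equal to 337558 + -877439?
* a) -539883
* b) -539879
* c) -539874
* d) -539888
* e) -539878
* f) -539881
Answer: f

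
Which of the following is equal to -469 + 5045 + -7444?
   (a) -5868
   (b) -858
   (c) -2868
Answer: c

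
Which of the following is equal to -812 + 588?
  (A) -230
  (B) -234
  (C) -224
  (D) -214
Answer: C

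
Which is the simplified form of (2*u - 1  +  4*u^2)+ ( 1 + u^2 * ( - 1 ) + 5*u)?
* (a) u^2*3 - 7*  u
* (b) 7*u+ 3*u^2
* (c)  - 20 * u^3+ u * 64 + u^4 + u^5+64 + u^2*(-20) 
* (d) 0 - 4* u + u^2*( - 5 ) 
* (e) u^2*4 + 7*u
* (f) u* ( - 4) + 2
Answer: b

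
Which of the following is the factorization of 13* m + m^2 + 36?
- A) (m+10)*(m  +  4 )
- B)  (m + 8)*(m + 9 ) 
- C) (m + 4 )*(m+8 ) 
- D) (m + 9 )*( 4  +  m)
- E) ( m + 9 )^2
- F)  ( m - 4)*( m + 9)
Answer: D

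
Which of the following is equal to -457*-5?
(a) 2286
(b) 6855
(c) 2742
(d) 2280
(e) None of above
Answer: e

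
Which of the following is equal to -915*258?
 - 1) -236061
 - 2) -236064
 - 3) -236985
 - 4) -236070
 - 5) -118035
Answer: 4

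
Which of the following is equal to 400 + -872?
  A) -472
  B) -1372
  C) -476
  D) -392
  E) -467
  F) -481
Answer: A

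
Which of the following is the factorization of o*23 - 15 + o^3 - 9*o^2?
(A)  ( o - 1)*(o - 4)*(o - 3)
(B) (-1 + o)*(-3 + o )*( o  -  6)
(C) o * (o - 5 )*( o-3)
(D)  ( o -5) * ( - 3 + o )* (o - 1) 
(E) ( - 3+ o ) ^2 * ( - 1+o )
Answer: D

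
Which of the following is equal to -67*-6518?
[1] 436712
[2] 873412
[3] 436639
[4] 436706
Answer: 4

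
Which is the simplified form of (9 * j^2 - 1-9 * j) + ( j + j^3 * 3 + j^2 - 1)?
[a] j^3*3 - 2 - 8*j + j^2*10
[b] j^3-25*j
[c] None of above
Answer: a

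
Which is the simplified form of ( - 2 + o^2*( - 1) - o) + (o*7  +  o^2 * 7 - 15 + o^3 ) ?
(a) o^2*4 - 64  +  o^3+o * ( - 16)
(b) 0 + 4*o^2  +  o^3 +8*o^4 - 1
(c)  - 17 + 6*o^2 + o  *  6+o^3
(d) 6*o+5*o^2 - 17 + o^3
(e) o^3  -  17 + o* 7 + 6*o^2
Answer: c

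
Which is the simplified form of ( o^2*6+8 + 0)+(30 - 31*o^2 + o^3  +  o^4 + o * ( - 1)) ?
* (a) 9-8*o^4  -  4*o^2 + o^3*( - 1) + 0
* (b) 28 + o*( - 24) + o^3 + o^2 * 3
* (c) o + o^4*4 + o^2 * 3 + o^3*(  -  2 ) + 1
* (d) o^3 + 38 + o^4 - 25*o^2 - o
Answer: d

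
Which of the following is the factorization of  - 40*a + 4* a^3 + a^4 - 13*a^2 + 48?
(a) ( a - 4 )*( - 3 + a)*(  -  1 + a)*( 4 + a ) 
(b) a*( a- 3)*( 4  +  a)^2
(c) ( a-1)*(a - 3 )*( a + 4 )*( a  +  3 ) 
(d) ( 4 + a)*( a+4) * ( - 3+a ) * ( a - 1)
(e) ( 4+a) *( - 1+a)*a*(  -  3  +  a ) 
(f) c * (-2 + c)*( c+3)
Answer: d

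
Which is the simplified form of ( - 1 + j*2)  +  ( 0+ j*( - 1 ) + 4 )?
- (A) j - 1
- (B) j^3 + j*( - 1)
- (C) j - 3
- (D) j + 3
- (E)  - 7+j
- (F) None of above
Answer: D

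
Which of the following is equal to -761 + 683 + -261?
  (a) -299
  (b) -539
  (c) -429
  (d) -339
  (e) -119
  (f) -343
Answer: d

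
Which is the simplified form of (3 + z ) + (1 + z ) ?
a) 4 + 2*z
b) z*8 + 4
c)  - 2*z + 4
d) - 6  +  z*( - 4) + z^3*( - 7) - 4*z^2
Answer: a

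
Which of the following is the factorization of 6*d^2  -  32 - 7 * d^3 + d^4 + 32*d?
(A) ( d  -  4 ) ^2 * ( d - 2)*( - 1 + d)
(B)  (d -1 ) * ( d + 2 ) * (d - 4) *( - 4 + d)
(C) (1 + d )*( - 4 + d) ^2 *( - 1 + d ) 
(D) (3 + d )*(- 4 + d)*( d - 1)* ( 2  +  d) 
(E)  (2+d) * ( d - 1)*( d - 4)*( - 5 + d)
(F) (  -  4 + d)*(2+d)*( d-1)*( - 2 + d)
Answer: B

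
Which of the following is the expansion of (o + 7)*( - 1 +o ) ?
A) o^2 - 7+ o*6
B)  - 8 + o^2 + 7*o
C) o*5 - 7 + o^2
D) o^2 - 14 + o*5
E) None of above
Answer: A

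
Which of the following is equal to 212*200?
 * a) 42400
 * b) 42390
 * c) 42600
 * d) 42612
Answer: a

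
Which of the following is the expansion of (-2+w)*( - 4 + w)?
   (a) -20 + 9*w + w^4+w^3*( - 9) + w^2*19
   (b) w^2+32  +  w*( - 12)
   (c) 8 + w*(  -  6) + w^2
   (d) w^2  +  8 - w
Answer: c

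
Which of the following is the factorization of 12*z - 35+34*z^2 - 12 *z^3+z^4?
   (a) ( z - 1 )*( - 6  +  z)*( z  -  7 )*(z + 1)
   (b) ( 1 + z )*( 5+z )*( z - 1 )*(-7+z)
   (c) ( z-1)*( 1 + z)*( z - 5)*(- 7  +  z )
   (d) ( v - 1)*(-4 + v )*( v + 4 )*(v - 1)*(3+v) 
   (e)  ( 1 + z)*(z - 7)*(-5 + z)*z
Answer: c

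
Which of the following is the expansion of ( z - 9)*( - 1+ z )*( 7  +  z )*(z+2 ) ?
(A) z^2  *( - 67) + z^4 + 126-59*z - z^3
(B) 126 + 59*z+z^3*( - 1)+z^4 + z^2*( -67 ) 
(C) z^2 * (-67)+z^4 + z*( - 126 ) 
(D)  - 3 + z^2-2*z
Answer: A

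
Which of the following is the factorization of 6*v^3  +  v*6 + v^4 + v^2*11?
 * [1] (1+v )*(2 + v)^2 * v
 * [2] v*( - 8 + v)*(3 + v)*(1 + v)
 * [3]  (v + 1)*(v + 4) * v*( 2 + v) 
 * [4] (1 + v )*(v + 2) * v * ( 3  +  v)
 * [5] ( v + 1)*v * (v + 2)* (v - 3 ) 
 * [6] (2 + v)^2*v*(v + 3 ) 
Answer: 4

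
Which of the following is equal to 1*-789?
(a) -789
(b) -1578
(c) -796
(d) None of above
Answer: a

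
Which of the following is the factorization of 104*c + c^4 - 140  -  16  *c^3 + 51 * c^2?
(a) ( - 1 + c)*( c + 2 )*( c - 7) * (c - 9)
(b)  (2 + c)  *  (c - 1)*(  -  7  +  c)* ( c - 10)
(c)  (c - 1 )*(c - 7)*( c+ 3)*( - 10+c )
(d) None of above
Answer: b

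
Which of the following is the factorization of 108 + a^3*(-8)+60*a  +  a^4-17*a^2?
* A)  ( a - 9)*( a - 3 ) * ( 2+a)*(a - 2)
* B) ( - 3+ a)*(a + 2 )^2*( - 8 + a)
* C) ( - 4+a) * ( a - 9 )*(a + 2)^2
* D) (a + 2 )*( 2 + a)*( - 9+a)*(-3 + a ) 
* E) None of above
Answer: D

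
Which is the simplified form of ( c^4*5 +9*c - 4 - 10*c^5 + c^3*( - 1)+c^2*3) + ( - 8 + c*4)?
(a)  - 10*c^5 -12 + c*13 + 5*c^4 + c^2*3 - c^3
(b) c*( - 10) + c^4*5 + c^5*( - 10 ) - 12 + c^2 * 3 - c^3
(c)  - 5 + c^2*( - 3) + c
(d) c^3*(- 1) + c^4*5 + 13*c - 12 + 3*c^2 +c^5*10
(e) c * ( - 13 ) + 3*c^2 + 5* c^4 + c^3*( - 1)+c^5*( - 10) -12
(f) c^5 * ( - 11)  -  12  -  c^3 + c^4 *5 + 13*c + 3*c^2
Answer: a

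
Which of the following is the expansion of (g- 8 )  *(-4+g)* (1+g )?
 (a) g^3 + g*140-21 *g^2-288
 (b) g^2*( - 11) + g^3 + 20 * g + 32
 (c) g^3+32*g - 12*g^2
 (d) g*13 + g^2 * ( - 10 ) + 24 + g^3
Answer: b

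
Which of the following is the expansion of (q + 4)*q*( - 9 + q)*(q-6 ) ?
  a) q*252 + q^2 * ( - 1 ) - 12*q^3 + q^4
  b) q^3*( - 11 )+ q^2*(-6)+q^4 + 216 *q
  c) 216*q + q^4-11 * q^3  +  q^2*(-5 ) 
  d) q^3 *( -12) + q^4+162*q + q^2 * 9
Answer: b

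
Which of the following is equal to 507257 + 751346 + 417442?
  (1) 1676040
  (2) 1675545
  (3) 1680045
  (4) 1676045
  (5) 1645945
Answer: 4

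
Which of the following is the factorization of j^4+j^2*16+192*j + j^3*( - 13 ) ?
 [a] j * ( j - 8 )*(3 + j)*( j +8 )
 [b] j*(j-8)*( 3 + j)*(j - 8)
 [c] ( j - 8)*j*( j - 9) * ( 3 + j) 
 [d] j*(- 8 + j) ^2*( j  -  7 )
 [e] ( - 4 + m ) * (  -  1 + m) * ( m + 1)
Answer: b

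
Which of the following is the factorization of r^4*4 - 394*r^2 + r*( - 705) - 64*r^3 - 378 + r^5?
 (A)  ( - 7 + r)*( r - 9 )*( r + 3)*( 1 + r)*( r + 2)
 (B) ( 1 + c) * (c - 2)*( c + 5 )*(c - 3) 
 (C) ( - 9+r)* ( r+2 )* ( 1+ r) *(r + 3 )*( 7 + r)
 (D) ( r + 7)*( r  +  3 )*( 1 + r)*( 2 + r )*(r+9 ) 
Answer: C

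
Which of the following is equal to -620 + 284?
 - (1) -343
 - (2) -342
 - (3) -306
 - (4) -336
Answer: 4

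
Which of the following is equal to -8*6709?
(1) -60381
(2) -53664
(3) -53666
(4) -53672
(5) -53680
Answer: 4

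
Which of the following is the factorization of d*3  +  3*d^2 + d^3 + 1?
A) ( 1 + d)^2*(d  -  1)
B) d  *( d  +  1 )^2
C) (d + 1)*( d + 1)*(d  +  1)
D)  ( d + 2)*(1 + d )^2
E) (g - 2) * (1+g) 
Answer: C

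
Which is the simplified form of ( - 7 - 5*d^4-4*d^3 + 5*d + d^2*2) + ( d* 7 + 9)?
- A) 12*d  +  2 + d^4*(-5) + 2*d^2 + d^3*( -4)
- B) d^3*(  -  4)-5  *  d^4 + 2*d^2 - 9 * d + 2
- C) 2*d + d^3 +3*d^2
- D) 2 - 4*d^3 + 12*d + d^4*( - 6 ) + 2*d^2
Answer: A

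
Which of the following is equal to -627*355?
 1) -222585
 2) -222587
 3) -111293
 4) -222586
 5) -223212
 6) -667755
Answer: 1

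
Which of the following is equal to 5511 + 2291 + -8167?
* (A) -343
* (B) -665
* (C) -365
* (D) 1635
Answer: C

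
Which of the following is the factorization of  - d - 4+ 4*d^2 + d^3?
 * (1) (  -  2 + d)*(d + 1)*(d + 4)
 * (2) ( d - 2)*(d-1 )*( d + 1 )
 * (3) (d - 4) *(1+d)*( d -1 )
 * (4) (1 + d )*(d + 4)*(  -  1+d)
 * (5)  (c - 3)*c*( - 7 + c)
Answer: 4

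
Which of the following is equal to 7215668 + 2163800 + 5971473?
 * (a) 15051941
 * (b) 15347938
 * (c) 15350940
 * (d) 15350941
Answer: d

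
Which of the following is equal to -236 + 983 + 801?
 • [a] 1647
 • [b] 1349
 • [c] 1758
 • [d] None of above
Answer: d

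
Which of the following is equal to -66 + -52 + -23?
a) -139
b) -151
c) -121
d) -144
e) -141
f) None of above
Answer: e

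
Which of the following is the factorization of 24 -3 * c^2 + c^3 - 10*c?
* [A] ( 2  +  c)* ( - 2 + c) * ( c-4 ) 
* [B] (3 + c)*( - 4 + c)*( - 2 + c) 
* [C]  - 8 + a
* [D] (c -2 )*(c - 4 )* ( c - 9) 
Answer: B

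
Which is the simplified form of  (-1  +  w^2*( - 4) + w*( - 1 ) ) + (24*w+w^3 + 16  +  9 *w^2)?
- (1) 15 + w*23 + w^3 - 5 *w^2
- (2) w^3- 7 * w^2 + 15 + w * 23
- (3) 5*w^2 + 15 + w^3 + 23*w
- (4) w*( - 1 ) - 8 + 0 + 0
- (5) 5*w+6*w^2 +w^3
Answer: 3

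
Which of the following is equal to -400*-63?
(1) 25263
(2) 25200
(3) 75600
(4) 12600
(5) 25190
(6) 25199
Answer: 2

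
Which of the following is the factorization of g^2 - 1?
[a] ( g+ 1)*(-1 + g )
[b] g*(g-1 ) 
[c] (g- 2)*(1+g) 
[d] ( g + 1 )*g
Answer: a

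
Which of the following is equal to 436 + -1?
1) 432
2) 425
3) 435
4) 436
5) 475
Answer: 3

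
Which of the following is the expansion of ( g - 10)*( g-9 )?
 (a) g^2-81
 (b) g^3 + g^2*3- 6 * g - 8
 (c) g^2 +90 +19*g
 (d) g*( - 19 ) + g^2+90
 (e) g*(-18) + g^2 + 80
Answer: d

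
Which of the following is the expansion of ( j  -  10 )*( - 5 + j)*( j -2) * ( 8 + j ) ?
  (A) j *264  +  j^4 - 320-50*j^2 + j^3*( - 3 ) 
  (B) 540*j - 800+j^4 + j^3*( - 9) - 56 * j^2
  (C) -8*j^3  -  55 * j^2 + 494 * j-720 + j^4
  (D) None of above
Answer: B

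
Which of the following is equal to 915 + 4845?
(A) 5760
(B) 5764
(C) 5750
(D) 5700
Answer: A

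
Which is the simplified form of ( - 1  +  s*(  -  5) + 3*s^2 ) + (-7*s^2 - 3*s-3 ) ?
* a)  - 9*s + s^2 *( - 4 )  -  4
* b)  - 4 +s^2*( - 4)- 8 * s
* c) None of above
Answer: b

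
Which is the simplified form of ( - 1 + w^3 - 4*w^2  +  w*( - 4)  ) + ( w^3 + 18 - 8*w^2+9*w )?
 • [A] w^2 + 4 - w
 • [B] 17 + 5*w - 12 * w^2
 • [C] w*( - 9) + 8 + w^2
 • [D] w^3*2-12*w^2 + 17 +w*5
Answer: D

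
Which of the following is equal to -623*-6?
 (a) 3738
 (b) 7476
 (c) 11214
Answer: a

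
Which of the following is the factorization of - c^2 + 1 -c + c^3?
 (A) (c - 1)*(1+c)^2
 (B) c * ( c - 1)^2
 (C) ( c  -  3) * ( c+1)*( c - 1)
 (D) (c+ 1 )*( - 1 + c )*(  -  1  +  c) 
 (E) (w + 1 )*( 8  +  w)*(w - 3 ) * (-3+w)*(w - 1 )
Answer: D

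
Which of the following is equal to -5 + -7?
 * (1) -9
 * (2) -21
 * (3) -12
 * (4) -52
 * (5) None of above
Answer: 3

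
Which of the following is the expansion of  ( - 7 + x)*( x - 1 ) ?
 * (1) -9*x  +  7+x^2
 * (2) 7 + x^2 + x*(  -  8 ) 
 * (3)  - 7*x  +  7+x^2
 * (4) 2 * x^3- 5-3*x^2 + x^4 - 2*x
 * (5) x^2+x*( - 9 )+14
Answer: 2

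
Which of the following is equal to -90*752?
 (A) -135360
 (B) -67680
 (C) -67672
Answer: B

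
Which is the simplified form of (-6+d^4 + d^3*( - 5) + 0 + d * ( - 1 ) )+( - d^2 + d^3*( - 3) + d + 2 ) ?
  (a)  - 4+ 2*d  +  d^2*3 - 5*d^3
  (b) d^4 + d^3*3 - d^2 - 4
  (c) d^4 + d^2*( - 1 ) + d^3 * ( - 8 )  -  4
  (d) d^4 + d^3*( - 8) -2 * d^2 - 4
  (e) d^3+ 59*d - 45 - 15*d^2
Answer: c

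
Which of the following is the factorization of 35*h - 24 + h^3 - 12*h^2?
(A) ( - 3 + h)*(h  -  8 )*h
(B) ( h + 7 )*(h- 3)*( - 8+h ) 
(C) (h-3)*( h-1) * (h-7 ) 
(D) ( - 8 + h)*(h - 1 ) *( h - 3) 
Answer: D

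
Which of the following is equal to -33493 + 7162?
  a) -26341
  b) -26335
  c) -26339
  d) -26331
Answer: d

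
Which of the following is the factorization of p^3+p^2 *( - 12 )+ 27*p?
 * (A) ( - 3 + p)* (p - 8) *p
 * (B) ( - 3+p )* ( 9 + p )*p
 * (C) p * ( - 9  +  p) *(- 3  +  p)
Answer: C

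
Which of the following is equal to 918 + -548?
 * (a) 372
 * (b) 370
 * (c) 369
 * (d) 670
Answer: b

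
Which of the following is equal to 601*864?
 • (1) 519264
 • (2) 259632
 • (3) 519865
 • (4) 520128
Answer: 1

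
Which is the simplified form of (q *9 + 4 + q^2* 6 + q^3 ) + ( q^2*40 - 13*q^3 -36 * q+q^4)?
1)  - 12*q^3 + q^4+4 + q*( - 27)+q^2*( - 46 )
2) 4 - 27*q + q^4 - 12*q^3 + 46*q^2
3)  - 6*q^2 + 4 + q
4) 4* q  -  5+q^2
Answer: 2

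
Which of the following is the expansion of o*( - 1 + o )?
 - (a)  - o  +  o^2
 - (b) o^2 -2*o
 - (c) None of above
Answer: a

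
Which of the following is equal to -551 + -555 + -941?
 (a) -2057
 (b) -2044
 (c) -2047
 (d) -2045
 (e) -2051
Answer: c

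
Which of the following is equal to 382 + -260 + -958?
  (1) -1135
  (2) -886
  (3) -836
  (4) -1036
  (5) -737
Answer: 3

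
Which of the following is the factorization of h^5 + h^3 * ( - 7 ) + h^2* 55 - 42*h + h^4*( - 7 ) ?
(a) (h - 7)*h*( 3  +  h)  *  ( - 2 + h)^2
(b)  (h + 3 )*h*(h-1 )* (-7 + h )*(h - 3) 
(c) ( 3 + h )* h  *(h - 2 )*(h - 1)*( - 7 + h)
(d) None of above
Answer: c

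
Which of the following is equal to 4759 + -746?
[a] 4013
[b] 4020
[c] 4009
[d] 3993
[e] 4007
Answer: a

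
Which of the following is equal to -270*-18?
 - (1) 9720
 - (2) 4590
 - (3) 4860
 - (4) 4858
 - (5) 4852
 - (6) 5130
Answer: 3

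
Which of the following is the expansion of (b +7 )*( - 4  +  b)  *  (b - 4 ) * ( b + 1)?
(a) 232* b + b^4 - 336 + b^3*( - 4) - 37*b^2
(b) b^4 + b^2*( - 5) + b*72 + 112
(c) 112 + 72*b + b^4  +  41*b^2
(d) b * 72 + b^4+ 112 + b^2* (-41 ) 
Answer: d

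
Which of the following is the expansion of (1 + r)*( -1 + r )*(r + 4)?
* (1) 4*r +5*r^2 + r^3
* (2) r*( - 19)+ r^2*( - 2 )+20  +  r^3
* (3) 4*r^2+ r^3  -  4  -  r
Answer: 3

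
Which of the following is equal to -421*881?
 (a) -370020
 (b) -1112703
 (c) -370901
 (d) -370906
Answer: c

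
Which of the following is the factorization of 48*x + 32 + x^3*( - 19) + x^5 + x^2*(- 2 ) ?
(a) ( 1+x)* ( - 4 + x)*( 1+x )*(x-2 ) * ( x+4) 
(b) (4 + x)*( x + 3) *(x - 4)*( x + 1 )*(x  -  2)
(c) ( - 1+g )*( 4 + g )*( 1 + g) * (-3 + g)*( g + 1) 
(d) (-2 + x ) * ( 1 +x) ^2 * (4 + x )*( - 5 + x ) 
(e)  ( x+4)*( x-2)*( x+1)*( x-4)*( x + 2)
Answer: a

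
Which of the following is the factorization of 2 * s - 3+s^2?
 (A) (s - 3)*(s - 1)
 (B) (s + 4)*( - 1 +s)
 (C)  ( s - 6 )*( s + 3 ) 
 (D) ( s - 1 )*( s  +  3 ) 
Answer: D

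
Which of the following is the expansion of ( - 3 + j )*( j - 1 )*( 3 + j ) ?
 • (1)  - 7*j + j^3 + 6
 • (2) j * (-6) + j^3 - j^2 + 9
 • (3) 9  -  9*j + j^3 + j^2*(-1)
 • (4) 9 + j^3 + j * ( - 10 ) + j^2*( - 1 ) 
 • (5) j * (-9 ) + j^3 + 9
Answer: 3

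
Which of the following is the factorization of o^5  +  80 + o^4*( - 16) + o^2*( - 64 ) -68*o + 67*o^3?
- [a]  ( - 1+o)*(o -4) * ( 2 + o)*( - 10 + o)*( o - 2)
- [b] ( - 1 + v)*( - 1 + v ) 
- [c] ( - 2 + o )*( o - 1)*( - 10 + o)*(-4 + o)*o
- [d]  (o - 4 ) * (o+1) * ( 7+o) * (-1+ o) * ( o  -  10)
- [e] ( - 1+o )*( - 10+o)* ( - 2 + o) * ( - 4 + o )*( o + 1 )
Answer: e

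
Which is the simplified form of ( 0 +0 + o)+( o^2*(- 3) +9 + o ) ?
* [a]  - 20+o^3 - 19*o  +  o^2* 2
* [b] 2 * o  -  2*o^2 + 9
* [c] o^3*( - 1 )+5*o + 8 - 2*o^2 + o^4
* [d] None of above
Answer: d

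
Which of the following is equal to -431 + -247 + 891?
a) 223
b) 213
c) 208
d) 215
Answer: b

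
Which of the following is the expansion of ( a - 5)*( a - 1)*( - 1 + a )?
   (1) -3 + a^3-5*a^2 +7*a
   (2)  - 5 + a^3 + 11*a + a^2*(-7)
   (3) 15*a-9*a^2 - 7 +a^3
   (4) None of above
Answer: 2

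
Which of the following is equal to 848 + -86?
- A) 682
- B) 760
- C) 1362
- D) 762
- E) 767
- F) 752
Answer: D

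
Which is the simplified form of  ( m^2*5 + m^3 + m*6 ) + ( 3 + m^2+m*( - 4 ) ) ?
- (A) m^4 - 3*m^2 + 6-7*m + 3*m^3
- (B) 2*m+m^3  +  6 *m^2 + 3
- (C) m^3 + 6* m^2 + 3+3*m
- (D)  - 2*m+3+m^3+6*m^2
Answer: B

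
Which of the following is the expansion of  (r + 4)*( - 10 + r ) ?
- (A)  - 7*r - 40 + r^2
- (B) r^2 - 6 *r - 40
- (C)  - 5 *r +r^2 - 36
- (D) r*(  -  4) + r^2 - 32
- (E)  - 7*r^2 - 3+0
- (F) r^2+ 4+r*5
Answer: B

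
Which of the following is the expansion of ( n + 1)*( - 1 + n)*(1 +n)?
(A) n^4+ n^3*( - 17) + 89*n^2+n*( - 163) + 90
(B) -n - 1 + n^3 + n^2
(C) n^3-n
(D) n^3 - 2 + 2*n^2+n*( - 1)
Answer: B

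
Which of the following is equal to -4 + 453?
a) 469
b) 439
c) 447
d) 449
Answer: d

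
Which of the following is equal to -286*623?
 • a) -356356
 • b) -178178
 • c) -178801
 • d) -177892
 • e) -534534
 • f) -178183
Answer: b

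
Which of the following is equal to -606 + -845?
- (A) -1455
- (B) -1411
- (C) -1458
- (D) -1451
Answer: D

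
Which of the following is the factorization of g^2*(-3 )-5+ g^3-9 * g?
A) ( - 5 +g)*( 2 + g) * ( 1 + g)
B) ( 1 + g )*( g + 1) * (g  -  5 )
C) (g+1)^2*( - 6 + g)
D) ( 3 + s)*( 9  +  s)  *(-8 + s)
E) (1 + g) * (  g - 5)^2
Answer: B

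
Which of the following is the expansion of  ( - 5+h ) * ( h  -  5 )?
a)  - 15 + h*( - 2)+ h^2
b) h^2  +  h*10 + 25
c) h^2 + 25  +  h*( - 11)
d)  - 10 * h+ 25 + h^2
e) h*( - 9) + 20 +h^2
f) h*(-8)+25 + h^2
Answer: d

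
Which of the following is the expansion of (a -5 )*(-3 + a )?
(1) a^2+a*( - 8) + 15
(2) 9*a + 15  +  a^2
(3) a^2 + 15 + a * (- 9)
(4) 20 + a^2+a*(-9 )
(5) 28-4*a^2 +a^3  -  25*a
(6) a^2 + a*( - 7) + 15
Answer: 1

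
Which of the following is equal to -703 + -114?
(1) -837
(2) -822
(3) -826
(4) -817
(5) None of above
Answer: 4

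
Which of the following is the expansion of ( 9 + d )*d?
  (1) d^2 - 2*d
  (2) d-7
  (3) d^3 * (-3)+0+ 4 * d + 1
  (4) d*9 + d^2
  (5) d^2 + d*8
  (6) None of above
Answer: 4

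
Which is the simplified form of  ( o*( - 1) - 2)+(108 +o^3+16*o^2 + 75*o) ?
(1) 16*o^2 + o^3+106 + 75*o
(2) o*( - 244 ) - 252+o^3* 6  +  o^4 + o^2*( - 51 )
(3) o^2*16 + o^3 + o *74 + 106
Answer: 3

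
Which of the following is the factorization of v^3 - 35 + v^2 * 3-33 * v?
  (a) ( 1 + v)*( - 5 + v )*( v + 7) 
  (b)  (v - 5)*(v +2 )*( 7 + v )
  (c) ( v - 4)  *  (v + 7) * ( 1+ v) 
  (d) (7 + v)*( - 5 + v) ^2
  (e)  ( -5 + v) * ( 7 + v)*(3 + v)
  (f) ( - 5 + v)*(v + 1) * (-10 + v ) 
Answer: a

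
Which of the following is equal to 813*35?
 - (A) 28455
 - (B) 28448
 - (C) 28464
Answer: A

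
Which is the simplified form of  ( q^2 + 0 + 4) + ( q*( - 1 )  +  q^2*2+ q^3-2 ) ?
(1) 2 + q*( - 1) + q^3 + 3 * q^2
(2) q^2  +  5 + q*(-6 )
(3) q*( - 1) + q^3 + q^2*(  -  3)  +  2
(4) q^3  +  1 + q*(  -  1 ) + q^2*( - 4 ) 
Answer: 1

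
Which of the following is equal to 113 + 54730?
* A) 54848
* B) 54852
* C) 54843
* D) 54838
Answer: C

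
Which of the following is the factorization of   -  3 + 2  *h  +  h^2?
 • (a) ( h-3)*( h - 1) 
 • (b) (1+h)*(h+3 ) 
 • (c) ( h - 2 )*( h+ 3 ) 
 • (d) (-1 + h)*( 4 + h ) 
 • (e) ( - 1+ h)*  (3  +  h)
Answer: e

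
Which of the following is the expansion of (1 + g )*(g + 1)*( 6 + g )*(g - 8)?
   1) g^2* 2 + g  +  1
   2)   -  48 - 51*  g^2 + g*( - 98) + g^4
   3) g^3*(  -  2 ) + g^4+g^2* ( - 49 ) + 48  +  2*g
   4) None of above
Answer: 2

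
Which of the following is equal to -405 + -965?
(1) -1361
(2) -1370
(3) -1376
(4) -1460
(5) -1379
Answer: 2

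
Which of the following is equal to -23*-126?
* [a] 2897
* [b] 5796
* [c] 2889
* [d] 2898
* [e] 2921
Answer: d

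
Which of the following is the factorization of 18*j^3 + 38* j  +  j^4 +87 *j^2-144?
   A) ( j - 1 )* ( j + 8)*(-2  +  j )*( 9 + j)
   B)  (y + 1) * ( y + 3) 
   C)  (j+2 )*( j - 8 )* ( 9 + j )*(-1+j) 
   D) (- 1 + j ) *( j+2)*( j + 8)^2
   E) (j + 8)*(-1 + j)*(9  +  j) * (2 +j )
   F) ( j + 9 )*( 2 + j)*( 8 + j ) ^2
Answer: E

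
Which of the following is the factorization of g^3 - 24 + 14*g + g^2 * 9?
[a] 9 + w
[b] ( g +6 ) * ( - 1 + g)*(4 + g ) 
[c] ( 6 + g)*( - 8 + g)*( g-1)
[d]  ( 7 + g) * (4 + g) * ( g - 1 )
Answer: b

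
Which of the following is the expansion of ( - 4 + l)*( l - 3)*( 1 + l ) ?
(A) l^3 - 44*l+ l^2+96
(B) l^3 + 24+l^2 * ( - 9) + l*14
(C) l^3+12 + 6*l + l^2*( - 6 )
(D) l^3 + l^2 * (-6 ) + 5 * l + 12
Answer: D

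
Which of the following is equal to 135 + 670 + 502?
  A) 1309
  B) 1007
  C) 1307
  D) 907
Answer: C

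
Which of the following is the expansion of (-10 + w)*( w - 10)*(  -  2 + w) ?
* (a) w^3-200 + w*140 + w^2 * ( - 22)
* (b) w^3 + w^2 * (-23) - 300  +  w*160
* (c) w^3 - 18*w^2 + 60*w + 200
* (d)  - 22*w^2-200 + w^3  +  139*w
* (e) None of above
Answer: a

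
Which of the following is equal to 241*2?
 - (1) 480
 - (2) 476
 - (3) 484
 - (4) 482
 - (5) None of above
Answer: 4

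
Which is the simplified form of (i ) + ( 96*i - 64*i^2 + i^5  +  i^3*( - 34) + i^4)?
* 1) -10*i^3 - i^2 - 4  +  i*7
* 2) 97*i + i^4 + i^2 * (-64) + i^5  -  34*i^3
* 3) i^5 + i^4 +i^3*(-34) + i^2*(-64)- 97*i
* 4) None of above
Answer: 2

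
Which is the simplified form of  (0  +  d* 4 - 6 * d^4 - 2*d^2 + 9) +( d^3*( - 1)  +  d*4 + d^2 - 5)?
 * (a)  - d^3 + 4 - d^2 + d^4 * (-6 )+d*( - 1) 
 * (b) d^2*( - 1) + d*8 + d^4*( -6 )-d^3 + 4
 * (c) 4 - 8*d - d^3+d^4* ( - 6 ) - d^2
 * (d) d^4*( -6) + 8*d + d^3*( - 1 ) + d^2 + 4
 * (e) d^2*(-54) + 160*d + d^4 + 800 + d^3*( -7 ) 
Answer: b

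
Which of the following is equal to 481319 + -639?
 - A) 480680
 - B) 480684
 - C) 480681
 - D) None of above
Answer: A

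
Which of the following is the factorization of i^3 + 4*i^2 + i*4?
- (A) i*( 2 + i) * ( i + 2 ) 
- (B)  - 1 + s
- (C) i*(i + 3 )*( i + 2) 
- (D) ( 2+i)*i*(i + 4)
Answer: A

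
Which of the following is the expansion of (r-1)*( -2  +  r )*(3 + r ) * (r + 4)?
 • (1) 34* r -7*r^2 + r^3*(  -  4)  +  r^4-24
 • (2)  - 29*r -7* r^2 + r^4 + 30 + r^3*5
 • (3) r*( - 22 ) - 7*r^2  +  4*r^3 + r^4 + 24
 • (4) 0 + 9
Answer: 3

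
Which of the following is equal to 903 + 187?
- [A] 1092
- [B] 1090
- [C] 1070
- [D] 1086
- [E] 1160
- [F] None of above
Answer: B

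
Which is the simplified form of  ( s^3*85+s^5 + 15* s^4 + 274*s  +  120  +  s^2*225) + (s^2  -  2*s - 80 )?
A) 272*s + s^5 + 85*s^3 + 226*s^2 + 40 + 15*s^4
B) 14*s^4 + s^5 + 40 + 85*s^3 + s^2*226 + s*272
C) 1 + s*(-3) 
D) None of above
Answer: A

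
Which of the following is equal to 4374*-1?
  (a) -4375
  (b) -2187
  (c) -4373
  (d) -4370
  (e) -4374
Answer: e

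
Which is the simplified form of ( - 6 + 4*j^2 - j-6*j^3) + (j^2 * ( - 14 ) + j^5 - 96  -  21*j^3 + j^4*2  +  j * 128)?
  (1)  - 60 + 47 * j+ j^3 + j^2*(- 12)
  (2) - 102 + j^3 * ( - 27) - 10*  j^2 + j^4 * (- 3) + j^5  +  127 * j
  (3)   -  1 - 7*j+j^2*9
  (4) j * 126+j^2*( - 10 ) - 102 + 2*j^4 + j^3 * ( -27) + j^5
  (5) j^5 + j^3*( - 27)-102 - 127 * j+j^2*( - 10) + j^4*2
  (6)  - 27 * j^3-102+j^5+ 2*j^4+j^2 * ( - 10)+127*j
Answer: 6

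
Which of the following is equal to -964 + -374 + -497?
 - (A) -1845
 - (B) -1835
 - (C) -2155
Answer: B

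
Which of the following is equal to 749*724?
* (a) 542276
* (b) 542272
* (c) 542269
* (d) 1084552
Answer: a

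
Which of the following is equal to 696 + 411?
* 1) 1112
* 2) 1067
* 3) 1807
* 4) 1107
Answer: 4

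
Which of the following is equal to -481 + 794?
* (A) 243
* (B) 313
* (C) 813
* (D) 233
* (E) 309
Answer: B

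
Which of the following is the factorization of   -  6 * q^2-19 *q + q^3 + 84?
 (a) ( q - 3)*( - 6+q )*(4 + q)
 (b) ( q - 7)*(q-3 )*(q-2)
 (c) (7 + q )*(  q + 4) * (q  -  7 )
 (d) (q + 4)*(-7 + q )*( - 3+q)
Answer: d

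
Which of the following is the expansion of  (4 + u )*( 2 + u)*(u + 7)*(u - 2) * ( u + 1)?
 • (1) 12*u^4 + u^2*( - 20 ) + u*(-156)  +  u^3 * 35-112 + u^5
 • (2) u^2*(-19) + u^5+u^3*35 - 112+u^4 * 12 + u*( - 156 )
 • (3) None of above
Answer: 1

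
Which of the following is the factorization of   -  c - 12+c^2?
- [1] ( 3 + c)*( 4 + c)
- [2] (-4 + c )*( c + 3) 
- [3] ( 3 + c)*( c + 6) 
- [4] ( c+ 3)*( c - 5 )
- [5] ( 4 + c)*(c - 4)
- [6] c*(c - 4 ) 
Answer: 2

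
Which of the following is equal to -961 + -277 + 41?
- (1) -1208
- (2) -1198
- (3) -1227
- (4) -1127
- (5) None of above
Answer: 5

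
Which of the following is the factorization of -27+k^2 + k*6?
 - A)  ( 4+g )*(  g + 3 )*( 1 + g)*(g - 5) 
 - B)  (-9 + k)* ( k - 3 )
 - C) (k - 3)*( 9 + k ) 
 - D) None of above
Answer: C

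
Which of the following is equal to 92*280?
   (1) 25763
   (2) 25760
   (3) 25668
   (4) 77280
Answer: 2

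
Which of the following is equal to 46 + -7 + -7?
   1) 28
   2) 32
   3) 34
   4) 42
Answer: 2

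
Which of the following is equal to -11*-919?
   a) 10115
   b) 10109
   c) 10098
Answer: b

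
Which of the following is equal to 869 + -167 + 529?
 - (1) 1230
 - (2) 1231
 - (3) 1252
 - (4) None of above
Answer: 2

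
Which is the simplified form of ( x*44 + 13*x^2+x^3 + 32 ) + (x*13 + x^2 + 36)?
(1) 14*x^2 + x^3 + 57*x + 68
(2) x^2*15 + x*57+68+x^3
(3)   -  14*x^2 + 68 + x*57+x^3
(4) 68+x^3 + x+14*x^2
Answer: 1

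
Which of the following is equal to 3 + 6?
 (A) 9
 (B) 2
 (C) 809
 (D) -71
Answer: A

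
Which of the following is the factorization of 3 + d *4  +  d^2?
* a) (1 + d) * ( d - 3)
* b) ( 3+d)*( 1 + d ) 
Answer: b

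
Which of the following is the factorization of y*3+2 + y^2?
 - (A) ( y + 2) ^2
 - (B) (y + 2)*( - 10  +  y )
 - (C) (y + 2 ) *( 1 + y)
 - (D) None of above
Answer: C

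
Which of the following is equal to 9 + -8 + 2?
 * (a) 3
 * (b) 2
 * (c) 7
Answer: a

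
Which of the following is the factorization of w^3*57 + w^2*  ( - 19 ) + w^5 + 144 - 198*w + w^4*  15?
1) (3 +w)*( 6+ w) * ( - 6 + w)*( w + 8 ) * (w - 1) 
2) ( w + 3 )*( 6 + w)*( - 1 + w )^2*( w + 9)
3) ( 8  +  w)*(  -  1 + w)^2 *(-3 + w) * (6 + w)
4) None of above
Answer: 4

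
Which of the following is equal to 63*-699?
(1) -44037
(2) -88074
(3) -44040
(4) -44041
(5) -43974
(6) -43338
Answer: 1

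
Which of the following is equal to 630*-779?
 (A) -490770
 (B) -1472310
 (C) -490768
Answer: A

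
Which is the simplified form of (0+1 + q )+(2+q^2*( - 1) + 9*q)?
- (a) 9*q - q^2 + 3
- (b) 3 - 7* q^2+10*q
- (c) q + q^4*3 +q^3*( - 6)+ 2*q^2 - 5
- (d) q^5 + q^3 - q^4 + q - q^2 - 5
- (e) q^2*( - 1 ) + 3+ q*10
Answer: e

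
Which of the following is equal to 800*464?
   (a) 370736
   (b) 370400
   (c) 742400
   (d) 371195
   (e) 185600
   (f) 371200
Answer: f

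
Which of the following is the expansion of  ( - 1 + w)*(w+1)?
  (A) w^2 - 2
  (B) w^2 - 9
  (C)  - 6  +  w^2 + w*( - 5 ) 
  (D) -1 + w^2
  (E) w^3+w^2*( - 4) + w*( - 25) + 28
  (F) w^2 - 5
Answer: D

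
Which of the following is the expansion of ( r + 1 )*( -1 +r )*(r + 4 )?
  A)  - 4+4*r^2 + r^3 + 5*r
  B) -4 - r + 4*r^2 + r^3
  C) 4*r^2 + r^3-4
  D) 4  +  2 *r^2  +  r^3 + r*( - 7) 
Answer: B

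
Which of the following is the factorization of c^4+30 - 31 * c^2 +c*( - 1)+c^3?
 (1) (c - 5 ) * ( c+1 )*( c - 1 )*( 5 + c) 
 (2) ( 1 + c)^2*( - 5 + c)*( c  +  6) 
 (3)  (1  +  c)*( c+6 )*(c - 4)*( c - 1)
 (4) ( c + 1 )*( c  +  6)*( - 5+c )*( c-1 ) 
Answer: 4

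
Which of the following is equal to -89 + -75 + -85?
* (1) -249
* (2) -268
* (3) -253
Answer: 1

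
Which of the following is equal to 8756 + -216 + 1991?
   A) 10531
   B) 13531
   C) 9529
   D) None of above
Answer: A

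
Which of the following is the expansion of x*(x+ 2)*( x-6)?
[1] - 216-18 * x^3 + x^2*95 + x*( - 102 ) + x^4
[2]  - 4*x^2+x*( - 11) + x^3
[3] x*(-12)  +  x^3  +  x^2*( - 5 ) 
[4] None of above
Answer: 4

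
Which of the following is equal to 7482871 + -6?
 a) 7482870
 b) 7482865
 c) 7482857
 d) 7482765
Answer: b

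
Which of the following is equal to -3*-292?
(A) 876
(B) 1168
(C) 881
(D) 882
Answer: A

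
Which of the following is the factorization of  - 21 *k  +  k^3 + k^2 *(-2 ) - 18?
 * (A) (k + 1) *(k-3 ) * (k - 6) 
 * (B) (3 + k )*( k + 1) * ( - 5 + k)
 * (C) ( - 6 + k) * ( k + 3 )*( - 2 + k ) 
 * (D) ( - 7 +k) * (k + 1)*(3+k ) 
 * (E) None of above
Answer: E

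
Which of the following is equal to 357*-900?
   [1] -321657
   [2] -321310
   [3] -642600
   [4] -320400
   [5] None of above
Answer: 5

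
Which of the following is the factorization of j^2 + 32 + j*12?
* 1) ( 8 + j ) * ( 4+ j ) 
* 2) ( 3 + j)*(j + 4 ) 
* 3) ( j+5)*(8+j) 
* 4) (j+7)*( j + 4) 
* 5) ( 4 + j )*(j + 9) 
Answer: 1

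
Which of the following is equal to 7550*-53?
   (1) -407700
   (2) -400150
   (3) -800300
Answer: 2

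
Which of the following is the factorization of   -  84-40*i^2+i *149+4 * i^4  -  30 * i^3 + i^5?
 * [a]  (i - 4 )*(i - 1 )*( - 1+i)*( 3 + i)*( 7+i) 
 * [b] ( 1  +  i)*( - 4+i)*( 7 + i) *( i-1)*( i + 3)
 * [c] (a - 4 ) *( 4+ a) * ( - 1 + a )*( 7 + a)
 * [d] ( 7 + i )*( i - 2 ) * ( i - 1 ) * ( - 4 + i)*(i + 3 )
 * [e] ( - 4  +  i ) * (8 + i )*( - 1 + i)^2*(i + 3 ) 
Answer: a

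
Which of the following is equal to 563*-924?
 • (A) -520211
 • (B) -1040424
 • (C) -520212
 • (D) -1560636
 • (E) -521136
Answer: C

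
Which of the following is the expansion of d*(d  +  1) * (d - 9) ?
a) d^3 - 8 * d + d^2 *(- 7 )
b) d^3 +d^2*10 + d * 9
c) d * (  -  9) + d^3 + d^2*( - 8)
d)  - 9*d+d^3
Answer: c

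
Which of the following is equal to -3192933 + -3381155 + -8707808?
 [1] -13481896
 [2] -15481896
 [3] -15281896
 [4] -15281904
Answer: 3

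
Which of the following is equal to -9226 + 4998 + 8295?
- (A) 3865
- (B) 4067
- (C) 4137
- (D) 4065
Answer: B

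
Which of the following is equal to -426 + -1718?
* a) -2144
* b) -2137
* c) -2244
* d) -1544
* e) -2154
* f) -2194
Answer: a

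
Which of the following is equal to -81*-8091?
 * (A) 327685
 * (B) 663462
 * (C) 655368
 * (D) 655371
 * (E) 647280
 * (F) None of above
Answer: D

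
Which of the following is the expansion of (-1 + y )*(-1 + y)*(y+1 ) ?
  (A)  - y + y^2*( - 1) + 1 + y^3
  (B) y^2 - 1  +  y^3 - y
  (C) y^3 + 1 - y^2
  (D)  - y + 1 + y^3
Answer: A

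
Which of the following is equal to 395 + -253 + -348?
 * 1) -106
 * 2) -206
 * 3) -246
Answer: 2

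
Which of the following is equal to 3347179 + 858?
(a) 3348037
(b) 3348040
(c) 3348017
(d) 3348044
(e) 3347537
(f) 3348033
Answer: a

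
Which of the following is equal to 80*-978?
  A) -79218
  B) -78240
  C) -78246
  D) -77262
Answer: B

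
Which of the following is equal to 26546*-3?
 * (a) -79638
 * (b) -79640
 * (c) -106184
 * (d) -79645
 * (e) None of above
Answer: a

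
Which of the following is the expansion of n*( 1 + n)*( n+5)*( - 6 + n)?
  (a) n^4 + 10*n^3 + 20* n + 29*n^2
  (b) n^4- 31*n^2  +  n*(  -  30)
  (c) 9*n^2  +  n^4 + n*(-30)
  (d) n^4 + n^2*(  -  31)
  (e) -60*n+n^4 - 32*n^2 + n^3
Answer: b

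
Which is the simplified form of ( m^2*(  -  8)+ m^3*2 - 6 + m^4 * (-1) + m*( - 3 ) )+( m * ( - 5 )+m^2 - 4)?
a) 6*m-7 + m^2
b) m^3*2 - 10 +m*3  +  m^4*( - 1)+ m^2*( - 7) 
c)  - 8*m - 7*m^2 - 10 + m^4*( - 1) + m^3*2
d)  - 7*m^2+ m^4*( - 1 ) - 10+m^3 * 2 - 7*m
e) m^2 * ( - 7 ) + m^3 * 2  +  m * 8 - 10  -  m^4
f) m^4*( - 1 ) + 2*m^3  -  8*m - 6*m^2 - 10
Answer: c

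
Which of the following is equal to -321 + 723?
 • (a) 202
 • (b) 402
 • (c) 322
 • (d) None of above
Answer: b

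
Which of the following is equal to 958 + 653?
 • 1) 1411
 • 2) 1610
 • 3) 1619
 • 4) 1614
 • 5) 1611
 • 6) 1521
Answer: 5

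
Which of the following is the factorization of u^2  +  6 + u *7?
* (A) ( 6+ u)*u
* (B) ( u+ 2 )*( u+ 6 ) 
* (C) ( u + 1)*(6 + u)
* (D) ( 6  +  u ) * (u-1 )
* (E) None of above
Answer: C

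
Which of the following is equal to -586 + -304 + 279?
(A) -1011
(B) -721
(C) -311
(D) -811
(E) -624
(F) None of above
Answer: F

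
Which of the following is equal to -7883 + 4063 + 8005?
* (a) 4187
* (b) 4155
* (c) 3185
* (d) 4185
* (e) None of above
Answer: d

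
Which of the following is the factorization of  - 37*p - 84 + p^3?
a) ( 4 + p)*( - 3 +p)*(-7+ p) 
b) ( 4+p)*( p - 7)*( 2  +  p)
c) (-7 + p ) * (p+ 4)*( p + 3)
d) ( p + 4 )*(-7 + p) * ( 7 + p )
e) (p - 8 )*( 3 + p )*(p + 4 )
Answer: c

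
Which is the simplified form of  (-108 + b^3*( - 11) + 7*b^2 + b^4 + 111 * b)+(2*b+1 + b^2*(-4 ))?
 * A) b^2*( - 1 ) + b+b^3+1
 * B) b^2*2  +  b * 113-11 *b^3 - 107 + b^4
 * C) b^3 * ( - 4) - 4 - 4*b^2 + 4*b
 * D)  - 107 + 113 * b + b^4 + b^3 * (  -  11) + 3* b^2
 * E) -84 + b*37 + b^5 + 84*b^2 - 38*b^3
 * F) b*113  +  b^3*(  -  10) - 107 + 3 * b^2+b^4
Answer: D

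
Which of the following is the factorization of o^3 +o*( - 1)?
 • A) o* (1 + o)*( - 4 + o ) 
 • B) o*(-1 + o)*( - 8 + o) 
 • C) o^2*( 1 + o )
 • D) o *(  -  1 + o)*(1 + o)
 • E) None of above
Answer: D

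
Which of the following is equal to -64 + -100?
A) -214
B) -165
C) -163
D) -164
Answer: D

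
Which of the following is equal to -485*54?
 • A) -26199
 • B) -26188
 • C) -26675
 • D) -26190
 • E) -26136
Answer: D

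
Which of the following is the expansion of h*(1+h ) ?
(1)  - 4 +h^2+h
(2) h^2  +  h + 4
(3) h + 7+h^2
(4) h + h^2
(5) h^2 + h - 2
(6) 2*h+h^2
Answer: 4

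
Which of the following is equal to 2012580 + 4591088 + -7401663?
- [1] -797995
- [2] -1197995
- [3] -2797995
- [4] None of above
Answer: 1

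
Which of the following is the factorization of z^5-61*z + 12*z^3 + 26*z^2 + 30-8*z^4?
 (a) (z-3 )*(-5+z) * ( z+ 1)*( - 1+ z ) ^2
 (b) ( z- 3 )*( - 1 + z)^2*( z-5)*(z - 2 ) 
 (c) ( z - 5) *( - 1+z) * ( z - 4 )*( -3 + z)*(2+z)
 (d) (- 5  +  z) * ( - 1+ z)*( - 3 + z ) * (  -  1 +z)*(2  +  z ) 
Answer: d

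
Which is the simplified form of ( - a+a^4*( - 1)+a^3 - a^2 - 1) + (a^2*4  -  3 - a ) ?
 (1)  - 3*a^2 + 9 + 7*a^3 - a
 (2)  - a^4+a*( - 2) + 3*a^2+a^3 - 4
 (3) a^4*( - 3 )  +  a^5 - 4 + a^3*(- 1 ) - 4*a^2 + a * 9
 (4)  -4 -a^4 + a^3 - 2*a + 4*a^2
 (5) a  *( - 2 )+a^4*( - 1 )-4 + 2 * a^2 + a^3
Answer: 2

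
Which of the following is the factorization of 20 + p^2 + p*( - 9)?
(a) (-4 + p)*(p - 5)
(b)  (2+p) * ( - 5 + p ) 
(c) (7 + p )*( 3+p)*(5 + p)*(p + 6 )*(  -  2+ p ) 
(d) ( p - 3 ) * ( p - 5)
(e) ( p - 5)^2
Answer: a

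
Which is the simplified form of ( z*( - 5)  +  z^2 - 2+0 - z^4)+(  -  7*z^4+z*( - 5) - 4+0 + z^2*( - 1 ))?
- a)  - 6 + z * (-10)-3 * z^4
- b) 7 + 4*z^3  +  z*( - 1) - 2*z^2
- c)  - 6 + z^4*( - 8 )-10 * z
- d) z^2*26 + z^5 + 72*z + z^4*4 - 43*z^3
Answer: c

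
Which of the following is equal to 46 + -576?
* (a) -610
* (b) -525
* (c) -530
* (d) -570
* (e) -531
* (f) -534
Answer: c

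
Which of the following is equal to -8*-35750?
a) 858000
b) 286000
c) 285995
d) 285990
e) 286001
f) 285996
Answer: b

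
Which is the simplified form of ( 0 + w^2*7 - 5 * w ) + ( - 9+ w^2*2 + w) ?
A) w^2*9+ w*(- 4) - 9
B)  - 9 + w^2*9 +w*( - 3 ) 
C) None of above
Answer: A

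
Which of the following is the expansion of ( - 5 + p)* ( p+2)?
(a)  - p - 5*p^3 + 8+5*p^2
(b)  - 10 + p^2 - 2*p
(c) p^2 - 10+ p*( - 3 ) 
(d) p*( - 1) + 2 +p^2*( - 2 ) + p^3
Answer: c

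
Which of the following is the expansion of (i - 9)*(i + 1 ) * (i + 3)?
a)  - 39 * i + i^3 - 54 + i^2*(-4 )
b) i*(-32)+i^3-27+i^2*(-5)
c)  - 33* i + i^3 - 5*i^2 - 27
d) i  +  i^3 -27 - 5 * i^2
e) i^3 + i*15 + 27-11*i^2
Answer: c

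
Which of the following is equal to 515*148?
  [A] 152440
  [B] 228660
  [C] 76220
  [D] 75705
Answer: C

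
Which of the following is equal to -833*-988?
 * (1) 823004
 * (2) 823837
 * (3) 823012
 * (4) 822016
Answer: 1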